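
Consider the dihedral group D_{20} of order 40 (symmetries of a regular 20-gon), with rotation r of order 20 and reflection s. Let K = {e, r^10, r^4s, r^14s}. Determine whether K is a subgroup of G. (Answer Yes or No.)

Yes

|K| = 4 divides |G| = 40, consistent with Lagrange.
K contains the identity, every element's inverse is in K, and K is closed under ·: it is a subgroup.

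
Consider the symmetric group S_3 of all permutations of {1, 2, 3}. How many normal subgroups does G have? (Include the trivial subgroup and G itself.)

G has 6 subgroups. Checking conjugation-invariance by order — order 1: 1/1 normal; order 2: 0/3 normal; order 3: 1/1 normal; order 6: 1/1 normal.
Total normal subgroups: 3.

3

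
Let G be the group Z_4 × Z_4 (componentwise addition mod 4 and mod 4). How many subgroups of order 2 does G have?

|G| = 16 and 2 | 16, so subgroups of order 2 are possible by Lagrange.
The subgroups of order 2 are: {(0,0), (0,2)}; {(0,0), (2,0)}; {(0,0), (2,2)}.
So G has 3 subgroups of order 2.

3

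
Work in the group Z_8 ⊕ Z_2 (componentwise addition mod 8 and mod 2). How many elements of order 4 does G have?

An element (a,b) has order lcm(ord(a), ord(b)); count pairs with lcm equal to 4.
Enumerating gives 4 such elements.

4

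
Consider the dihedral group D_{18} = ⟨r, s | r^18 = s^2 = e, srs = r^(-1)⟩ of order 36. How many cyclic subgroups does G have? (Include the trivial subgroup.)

24

A cyclic subgroup of order d is generated by each of its φ(d) elements of order d, so the cyclic subgroups of order d number (#elements of order d)/φ(d).
Cyclic subgroups by order — order 1: 1; order 2: 19; order 3: 1; order 6: 1; order 9: 1; order 18: 1.
Total: 24.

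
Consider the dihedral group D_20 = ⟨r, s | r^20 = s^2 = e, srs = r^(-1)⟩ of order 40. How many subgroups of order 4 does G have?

11

|G| = 40 and 4 | 40, so subgroups of order 4 are possible by Lagrange.
The subgroups of order 4 are: {e, r^10, s, r^10s}; {e, r^10, rs, r^11s}; {e, r^10, r^2s, r^12s}; {e, r^10, r^3s, r^13s}; … (11 in all).
So G has 11 subgroups of order 4.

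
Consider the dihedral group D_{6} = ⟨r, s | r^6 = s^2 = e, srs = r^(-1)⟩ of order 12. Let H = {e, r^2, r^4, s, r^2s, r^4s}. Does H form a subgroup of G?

|H| = 6 divides |G| = 12, consistent with Lagrange.
H contains the identity, every element's inverse is in H, and H is closed under ·: it is a subgroup.

Yes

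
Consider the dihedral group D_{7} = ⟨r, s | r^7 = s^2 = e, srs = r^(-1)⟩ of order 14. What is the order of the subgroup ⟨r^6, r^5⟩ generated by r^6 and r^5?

|⟨r^6⟩| = 7 and |⟨r^5⟩| = 7, so |H| is a multiple of lcm(7, 7) = 7 and divides |G| = 14.
Closing under the operation: H = {e, r, r^2, r^3, r^4, r^5, r^6}, so |H| = 7.

7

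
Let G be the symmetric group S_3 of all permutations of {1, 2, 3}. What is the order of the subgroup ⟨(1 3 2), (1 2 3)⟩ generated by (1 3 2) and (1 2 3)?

|⟨(1 3 2)⟩| = 3 and |⟨(1 2 3)⟩| = 3, so |H| is a multiple of lcm(3, 3) = 3 and divides |G| = 6.
Closing under the operation: H = {e, (1 2 3), (1 3 2)}, so |H| = 3.

3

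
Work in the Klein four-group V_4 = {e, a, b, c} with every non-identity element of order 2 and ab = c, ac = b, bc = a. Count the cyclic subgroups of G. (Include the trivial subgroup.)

4

Group the elements of G by the cyclic subgroup they generate; each cyclic subgroup of order d accounts for φ(d) elements.
Cyclic subgroups by order — order 1: 1; order 2: 3.
Total: 4.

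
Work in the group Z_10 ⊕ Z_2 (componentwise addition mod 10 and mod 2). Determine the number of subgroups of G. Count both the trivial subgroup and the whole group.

|G| = 20, so by Lagrange every subgroup order divides 20. Divisors: 1, 2, 4, 5, 10, 20.
Subgroups by order — order 1: 1; order 2: 3; order 4: 1; order 5: 1; order 10: 3; order 20: 1.
Total: 1 + 3 + 1 + 1 + 3 + 1 = 10.

10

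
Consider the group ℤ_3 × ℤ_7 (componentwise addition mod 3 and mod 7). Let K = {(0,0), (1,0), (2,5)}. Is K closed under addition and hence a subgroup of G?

No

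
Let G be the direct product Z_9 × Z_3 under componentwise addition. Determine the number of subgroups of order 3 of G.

|G| = 27 and 3 | 27, so subgroups of order 3 are possible by Lagrange.
The subgroups of order 3 are: {(0,0), (0,1), (0,2)}; {(0,0), (3,0), (6,0)}; {(0,0), (3,1), (6,2)}; {(0,0), (3,2), (6,1)}.
So G has 4 subgroups of order 3.

4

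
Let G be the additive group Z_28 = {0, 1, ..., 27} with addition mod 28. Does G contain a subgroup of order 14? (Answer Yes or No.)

14 | 28. A subgroup of order 14 is {0, 2, 4, 6, 8, 10, 12, 14, 16, 18, 20, 22, 24, 26}.

Yes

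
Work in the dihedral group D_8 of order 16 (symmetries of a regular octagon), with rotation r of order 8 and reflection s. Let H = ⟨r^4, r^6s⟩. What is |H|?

4

|⟨r^4⟩| = 2 and |⟨r^6s⟩| = 2, so |H| is a multiple of lcm(2, 2) = 2 and divides |G| = 16.
Closing under the operation: H = {e, r^4, r^2s, r^6s}, so |H| = 4.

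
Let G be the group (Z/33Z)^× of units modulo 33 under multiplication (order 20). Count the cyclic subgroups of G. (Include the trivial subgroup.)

8

A cyclic subgroup of order d is generated by each of its φ(d) elements of order d, so the cyclic subgroups of order d number (#elements of order d)/φ(d).
Cyclic subgroups by order — order 1: 1; order 2: 3; order 5: 1; order 10: 3.
Total: 8.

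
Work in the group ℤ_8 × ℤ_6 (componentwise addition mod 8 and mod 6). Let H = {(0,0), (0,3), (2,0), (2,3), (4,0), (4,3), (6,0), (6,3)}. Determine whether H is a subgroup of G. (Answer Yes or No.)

|H| = 8 divides |G| = 48, consistent with Lagrange.
H contains the identity, every element's inverse is in H, and H is closed under +: it is a subgroup.

Yes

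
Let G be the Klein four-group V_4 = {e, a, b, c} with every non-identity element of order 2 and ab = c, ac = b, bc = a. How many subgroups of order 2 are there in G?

3

|G| = 4 and 2 | 4, so subgroups of order 2 are possible by Lagrange.
The subgroups of order 2 are: {e, a}; {e, b}; {e, c}.
So G has 3 subgroups of order 2.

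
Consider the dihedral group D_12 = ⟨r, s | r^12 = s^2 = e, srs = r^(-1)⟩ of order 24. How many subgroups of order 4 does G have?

7

|G| = 24 and 4 | 24, so subgroups of order 4 are possible by Lagrange.
The subgroups of order 4 are: {e, r^6, r^4s, r^10s}; {e, r^6, r^5s, r^11s}; {e, r^6, r^2s, r^8s}; {e, r^3, r^6, r^9}; … (7 in all).
So G has 7 subgroups of order 4.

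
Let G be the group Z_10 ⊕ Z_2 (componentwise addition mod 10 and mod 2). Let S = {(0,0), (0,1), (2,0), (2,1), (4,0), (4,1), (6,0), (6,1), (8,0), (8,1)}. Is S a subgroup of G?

|S| = 10 divides |G| = 20, consistent with Lagrange.
S contains the identity, every element's inverse is in S, and S is closed under +: it is a subgroup.
In fact S = ⟨(2,1)⟩.

Yes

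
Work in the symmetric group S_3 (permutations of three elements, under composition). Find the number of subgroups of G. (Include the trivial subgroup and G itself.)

6

|G| = 6, so by Lagrange every subgroup order divides 6. Divisors: 1, 2, 3, 6.
Subgroups by order — order 1: 1; order 2: 3; order 3: 1; order 6: 1.
Total: 1 + 3 + 1 + 1 = 6.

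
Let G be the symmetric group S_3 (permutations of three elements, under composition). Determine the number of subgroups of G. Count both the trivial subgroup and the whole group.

6

|G| = 6, so by Lagrange every subgroup order divides 6. Divisors: 1, 2, 3, 6.
Subgroups by order — order 1: 1; order 2: 3; order 3: 1; order 6: 1.
Total: 1 + 3 + 1 + 1 = 6.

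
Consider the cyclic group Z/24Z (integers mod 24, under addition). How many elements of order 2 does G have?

In a cyclic group of order 24, the number of elements of order d (for d | 24) is φ(d).
φ(2) = 1.

1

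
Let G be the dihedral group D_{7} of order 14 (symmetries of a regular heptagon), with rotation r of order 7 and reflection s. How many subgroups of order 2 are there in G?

7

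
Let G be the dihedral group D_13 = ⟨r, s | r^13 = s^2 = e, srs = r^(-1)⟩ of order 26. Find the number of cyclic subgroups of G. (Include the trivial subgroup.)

A cyclic subgroup of order d is generated by each of its φ(d) elements of order d, so the cyclic subgroups of order d number (#elements of order d)/φ(d).
Cyclic subgroups by order — order 1: 1; order 2: 13; order 13: 1.
Total: 15.

15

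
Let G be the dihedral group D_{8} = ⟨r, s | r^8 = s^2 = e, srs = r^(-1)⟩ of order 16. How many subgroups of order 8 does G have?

3

|G| = 16 and 8 | 16, so subgroups of order 8 are possible by Lagrange.
The subgroups of order 8 are: {e, r, r^2, r^3, r^4, r^5, r^6, r^7}; {e, r^2, r^4, r^6, s, r^2s, r^4s, r^6s}; {e, r^2, r^4, r^6, rs, r^3s, r^5s, r^7s}.
So G has 3 subgroups of order 8.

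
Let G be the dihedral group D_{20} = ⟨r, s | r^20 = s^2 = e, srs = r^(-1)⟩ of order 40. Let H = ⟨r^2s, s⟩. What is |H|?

|⟨r^2s⟩| = 2 and |⟨s⟩| = 2, so |H| is a multiple of lcm(2, 2) = 2 and divides |G| = 40.
Closing under the operation: H = {e, r^2, r^4, r^6, r^8, r^10, r^12, r^14, r^16, r^18, s, r^2s, r^4s, r^6s, r^8s, r^10s, r^12s, r^14s, r^16s, r^18s}, so |H| = 20.

20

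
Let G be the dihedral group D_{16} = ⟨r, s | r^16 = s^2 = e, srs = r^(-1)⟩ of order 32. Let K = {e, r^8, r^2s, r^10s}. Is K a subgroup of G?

|K| = 4 divides |G| = 32, consistent with Lagrange.
K contains the identity, every element's inverse is in K, and K is closed under ·: it is a subgroup.

Yes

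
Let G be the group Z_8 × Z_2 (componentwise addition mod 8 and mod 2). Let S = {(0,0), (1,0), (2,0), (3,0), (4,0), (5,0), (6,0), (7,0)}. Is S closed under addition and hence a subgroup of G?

|S| = 8 divides |G| = 16, consistent with Lagrange.
S contains the identity, every element's inverse is in S, and S is closed under +: it is a subgroup.
In fact S = ⟨(7,0)⟩.

Yes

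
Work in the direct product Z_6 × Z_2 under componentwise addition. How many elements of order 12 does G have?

An element (a,b) has order lcm(ord(a), ord(b)); count pairs with lcm equal to 12.
Enumerating gives 0 such elements.

0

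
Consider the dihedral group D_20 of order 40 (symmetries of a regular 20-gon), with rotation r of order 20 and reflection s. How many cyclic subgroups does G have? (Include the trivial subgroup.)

26

Each element a generates a cyclic subgroup ⟨a⟩; distinct elements may generate the same one (a cyclic group of order d has φ(d) generators).
Cyclic subgroups by order — order 1: 1; order 2: 21; order 4: 1; order 5: 1; order 10: 1; order 20: 1.
Total: 26.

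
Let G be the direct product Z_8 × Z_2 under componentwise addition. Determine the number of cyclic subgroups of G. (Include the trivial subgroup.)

8

Each element a generates a cyclic subgroup ⟨a⟩; distinct elements may generate the same one (a cyclic group of order d has φ(d) generators).
Cyclic subgroups by order — order 1: 1; order 2: 3; order 4: 2; order 8: 2.
Total: 8.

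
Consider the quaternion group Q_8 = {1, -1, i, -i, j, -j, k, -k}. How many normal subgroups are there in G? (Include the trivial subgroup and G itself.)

6

G has 6 subgroups. Checking conjugation-invariance by order — order 1: 1/1 normal; order 2: 1/1 normal; order 4: 3/3 normal; order 8: 1/1 normal.
Total normal subgroups: 6.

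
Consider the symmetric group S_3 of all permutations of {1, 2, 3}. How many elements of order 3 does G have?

2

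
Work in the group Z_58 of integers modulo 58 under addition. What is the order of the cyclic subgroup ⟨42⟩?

29

In Z_58, the order of an element a is n/gcd(a, n).
gcd(42, 58) = 2, so |⟨42⟩| = 58/2 = 29.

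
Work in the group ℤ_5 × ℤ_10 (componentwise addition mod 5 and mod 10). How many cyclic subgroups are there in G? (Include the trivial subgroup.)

Group the elements of G by the cyclic subgroup they generate; each cyclic subgroup of order d accounts for φ(d) elements.
Cyclic subgroups by order — order 1: 1; order 2: 1; order 5: 6; order 10: 6.
Total: 14.

14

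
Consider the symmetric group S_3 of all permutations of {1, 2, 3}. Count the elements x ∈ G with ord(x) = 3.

2

The elements of order 3 are: (1 2 3), (1 3 2).
That's 2.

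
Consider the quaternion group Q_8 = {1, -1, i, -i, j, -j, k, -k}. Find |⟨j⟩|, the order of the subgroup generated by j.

Computing powers of j: the smallest k with (j)^k = e is k = 4.

4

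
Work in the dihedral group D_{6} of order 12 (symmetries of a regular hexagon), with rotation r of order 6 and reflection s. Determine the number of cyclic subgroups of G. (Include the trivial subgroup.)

10

Each element a generates a cyclic subgroup ⟨a⟩; distinct elements may generate the same one (a cyclic group of order d has φ(d) generators).
Cyclic subgroups by order — order 1: 1; order 2: 7; order 3: 1; order 6: 1.
Total: 10.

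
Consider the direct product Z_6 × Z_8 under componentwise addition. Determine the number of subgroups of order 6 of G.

3

|G| = 48 and 6 | 48, so subgroups of order 6 are possible by Lagrange.
The subgroups of order 6 are: {(0,0), (0,4), (2,0), (2,4), (4,0), (4,4)}; {(0,0), (1,0), (2,0), (3,0), (4,0), (5,0)}; {(0,0), (1,4), (2,0), (3,4), (4,0), (5,4)}.
So G has 3 subgroups of order 6.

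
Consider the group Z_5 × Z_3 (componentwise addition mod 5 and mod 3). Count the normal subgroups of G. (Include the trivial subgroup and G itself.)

G is abelian, so every subgroup is normal.
G has 4 subgroups in total, hence 4 normal subgroups.

4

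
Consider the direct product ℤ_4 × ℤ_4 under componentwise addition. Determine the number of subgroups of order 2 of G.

3

|G| = 16 and 2 | 16, so subgroups of order 2 are possible by Lagrange.
The subgroups of order 2 are: {(0,0), (0,2)}; {(0,0), (2,0)}; {(0,0), (2,2)}.
So G has 3 subgroups of order 2.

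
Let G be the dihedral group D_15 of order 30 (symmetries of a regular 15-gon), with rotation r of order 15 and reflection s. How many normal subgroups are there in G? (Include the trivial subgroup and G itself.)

5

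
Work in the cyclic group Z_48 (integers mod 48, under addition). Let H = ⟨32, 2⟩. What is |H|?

|⟨32⟩| = 3 and |⟨2⟩| = 24, so |H| is a multiple of lcm(3, 24) = 24 and divides |G| = 48.
Closing under the operation: H = {0, 2, 4, 6, 8, 10, 12, 14, 16, 18, 20, 22, 24, 26, 28, 30, 32, 34, 36, 38, 40, 42, 44, 46}, so |H| = 24.

24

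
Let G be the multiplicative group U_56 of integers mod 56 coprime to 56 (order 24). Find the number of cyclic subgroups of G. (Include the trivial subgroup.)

16

Group the elements of G by the cyclic subgroup they generate; each cyclic subgroup of order d accounts for φ(d) elements.
Cyclic subgroups by order — order 1: 1; order 2: 7; order 3: 1; order 6: 7.
Total: 16.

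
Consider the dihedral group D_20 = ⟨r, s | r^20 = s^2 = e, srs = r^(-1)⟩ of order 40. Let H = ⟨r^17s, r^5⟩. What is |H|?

|⟨r^17s⟩| = 2 and |⟨r^5⟩| = 4, so |H| is a multiple of lcm(2, 4) = 4 and divides |G| = 40.
Closing under the operation: H = {e, r^5, r^10, r^15, r^2s, r^7s, r^12s, r^17s}, so |H| = 8.

8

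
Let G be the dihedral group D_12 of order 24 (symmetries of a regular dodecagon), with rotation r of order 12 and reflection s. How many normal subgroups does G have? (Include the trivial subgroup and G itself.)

G has 34 subgroups. Checking conjugation-invariance by order — order 1: 1/1 normal; order 2: 1/13 normal; order 3: 1/1 normal; order 4: 1/7 normal; order 6: 1/5 normal; order 8: 0/3 normal; order 12: 3/3 normal; order 24: 1/1 normal.
Total normal subgroups: 9.

9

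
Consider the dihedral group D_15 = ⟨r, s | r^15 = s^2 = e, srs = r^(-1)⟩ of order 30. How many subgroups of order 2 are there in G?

15

|G| = 30 and 2 | 30, so subgroups of order 2 are possible by Lagrange.
The subgroups of order 2 are: {e, r^10s}; {e, r^11s}; {e, r^12s}; {e, r^13s}; … (15 in all).
So G has 15 subgroups of order 2.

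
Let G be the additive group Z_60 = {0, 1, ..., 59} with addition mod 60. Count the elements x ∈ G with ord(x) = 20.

8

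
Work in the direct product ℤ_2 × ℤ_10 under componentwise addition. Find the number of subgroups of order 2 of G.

3

|G| = 20 and 2 | 20, so subgroups of order 2 are possible by Lagrange.
The subgroups of order 2 are: {(0,0), (0,5)}; {(0,0), (1,0)}; {(0,0), (1,5)}.
So G has 3 subgroups of order 2.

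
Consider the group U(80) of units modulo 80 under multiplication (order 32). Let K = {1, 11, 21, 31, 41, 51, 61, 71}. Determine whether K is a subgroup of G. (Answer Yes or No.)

|K| = 8 divides |G| = 32, consistent with Lagrange.
K contains the identity, every element's inverse is in K, and K is closed under ·: it is a subgroup.

Yes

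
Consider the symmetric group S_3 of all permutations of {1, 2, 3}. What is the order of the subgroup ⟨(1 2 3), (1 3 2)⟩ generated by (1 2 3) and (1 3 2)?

|⟨(1 2 3)⟩| = 3 and |⟨(1 3 2)⟩| = 3, so |H| is a multiple of lcm(3, 3) = 3 and divides |G| = 6.
Closing under the operation: H = {e, (1 2 3), (1 3 2)}, so |H| = 3.

3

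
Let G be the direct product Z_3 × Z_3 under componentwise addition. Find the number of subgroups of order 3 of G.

4

|G| = 9 and 3 | 9, so subgroups of order 3 are possible by Lagrange.
The subgroups of order 3 are: {(0,0), (0,1), (0,2)}; {(0,0), (1,0), (2,0)}; {(0,0), (1,1), (2,2)}; {(0,0), (1,2), (2,1)}.
So G has 4 subgroups of order 3.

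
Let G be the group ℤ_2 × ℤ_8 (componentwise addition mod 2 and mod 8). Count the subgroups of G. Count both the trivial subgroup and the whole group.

|G| = 16, so by Lagrange every subgroup order divides 16. Divisors: 1, 2, 4, 8, 16.
Subgroups by order — order 1: 1; order 2: 3; order 4: 3; order 8: 3; order 16: 1.
Total: 1 + 3 + 3 + 3 + 1 = 11.

11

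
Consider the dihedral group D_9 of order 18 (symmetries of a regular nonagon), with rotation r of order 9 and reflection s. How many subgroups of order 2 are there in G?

9

|G| = 18 and 2 | 18, so subgroups of order 2 are possible by Lagrange.
The subgroups of order 2 are: {e, r^2s}; {e, r^3s}; {e, r^4s}; {e, r^5s}; … (9 in all).
So G has 9 subgroups of order 2.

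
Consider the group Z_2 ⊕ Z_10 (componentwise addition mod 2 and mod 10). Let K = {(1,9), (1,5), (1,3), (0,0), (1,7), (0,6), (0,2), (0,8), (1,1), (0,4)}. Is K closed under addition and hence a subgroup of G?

Yes

|K| = 10 divides |G| = 20, consistent with Lagrange.
K contains the identity, every element's inverse is in K, and K is closed under +: it is a subgroup.
In fact K = ⟨(1,1)⟩.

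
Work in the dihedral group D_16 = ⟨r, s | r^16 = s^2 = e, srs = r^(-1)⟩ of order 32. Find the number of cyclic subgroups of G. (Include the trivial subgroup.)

Each element a generates a cyclic subgroup ⟨a⟩; distinct elements may generate the same one (a cyclic group of order d has φ(d) generators).
Cyclic subgroups by order — order 1: 1; order 2: 17; order 4: 1; order 8: 1; order 16: 1.
Total: 21.

21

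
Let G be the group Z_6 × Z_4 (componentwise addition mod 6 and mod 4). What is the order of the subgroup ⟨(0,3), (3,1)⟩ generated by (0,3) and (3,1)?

8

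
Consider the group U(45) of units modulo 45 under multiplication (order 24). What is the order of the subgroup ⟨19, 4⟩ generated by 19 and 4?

|⟨19⟩| = 2 and |⟨4⟩| = 6, so |H| is a multiple of lcm(2, 6) = 6 and divides |G| = 24.
Closing under the operation: H = {1, 4, 16, 19, 31, 34}, so |H| = 6.

6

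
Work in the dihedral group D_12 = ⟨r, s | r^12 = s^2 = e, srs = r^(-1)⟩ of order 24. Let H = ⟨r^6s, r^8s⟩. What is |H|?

12

|⟨r^6s⟩| = 2 and |⟨r^8s⟩| = 2, so |H| is a multiple of lcm(2, 2) = 2 and divides |G| = 24.
Closing under the operation: H = {e, r^2, r^4, r^6, r^8, r^10, s, r^2s, r^4s, r^6s, r^8s, r^10s}, so |H| = 12.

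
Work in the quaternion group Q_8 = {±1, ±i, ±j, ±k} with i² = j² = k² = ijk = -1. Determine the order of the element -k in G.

4

Computing powers of -k: the smallest k with (-k)^k = e is k = 4.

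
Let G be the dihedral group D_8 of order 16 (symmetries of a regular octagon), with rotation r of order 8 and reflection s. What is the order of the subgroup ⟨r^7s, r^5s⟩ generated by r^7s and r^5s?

|⟨r^7s⟩| = 2 and |⟨r^5s⟩| = 2, so |H| is a multiple of lcm(2, 2) = 2 and divides |G| = 16.
Closing under the operation: H = {e, r^2, r^4, r^6, rs, r^3s, r^5s, r^7s}, so |H| = 8.

8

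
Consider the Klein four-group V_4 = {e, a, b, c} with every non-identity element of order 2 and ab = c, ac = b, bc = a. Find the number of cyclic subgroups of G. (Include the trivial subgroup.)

4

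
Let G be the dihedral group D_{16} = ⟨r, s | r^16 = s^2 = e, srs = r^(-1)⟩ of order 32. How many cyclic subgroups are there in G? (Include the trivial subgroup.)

21

A cyclic subgroup of order d is generated by each of its φ(d) elements of order d, so the cyclic subgroups of order d number (#elements of order d)/φ(d).
Cyclic subgroups by order — order 1: 1; order 2: 17; order 4: 1; order 8: 1; order 16: 1.
Total: 21.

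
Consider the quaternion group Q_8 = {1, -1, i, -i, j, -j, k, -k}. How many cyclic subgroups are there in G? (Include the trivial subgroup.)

Group the elements of G by the cyclic subgroup they generate; each cyclic subgroup of order d accounts for φ(d) elements.
Cyclic subgroups by order — order 1: 1; order 2: 1; order 4: 3.
Total: 5.

5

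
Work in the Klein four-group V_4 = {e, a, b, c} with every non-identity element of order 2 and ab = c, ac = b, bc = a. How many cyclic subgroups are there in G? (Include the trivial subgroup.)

A cyclic subgroup of order d is generated by each of its φ(d) elements of order d, so the cyclic subgroups of order d number (#elements of order d)/φ(d).
Cyclic subgroups by order — order 1: 1; order 2: 3.
Total: 4.

4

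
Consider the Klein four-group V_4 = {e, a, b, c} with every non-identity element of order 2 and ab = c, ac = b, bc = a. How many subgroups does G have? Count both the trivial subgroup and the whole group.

|G| = 4, so by Lagrange every subgroup order divides 4. Divisors: 1, 2, 4.
Subgroups by order — order 1: 1; order 2: 3; order 4: 1.
Total: 1 + 3 + 1 = 5.

5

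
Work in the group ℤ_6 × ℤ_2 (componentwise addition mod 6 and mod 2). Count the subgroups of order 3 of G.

1

|G| = 12 and 3 | 12, so subgroups of order 3 are possible by Lagrange.
The subgroups of order 3 are: {(0,0), (2,0), (4,0)}.
So G has 1 subgroup of order 3.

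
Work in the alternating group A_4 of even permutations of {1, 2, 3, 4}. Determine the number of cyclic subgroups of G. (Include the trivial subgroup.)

A cyclic subgroup of order d is generated by each of its φ(d) elements of order d, so the cyclic subgroups of order d number (#elements of order d)/φ(d).
Cyclic subgroups by order — order 1: 1; order 2: 3; order 3: 4.
Total: 8.

8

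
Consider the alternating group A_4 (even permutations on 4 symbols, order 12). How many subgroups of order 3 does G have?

4

|G| = 12 and 3 | 12, so subgroups of order 3 are possible by Lagrange.
The subgroups of order 3 are: {e, (1 2 3), (1 3 2)}; {e, (1 2 4), (1 4 2)}; {e, (1 3 4), (1 4 3)}; {e, (2 3 4), (2 4 3)}.
So G has 4 subgroups of order 3.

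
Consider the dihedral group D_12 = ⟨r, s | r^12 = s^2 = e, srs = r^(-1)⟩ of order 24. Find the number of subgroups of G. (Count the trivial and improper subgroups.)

|G| = 24, so by Lagrange every subgroup order divides 24. Divisors: 1, 2, 3, 4, 6, 8, 12, 24.
Subgroups by order — order 1: 1; order 2: 13; order 3: 1; order 4: 7; order 6: 5; order 8: 3; order 12: 3; order 24: 1.
Total: 1 + 13 + 1 + 7 + 5 + 3 + 3 + 1 = 34.

34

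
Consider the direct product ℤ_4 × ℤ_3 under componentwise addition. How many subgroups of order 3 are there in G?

|G| = 12 and 3 | 12, so subgroups of order 3 are possible by Lagrange.
The subgroups of order 3 are: {(0,0), (0,1), (0,2)}.
So G has 1 subgroup of order 3.

1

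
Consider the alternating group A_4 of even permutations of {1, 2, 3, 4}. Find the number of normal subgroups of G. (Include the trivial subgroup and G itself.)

3

G has 10 subgroups. Checking conjugation-invariance by order — order 1: 1/1 normal; order 2: 0/3 normal; order 3: 0/4 normal; order 4: 1/1 normal; order 12: 1/1 normal.
Total normal subgroups: 3.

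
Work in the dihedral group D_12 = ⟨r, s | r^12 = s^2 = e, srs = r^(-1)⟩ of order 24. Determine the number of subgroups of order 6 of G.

|G| = 24 and 6 | 24, so subgroups of order 6 are possible by Lagrange.
The subgroups of order 6 are: {e, r^2, r^4, r^6, r^8, r^10}; {e, r^4, r^8, r^2s, r^6s, r^10s}; {e, r^4, r^8, r^3s, r^7s, r^11s}; {e, r^4, r^8, s, r^4s, r^8s}; … (5 in all).
So G has 5 subgroups of order 6.

5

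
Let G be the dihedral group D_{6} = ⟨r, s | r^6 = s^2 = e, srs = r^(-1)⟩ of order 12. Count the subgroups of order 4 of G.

3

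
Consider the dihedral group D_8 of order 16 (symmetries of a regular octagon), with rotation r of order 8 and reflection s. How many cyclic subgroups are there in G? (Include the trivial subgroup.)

Each element a generates a cyclic subgroup ⟨a⟩; distinct elements may generate the same one (a cyclic group of order d has φ(d) generators).
Cyclic subgroups by order — order 1: 1; order 2: 9; order 4: 1; order 8: 1.
Total: 12.

12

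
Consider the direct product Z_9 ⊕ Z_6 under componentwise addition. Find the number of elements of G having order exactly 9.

An element (a,b) has order lcm(ord(a), ord(b)); count pairs with lcm equal to 9.
Enumerating gives 18 such elements.

18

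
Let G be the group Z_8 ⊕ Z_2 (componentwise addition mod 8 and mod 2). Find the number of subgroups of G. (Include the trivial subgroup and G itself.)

11

|G| = 16, so by Lagrange every subgroup order divides 16. Divisors: 1, 2, 4, 8, 16.
Subgroups by order — order 1: 1; order 2: 3; order 4: 3; order 8: 3; order 16: 1.
Total: 1 + 3 + 3 + 3 + 1 = 11.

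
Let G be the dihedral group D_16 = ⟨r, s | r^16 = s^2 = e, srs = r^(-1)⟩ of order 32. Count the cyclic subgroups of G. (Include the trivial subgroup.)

21

Each element a generates a cyclic subgroup ⟨a⟩; distinct elements may generate the same one (a cyclic group of order d has φ(d) generators).
Cyclic subgroups by order — order 1: 1; order 2: 17; order 4: 1; order 8: 1; order 16: 1.
Total: 21.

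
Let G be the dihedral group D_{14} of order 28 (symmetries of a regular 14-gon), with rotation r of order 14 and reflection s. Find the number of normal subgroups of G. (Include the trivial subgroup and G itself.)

7

G has 28 subgroups. Checking conjugation-invariance by order — order 1: 1/1 normal; order 2: 1/15 normal; order 4: 0/7 normal; order 7: 1/1 normal; order 14: 3/3 normal; order 28: 1/1 normal.
Total normal subgroups: 7.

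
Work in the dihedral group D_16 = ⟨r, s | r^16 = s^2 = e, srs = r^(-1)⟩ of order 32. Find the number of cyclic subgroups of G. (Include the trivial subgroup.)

Each element a generates a cyclic subgroup ⟨a⟩; distinct elements may generate the same one (a cyclic group of order d has φ(d) generators).
Cyclic subgroups by order — order 1: 1; order 2: 17; order 4: 1; order 8: 1; order 16: 1.
Total: 21.

21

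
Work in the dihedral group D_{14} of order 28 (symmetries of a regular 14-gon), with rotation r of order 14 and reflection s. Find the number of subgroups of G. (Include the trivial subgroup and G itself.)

|G| = 28, so by Lagrange every subgroup order divides 28. Divisors: 1, 2, 4, 7, 14, 28.
Subgroups by order — order 1: 1; order 2: 15; order 4: 7; order 7: 1; order 14: 3; order 28: 1.
Total: 1 + 15 + 7 + 1 + 3 + 1 = 28.

28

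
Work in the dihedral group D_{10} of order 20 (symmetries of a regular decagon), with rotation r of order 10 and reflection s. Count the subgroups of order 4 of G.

5

|G| = 20 and 4 | 20, so subgroups of order 4 are possible by Lagrange.
The subgroups of order 4 are: {e, r^5, r^2s, r^7s}; {e, r^5, r^3s, r^8s}; {e, r^5, r^4s, r^9s}; {e, r^5, s, r^5s}; … (5 in all).
So G has 5 subgroups of order 4.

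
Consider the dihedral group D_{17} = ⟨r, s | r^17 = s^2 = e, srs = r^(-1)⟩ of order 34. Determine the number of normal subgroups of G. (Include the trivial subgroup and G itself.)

3

G has 20 subgroups. Checking conjugation-invariance by order — order 1: 1/1 normal; order 2: 0/17 normal; order 17: 1/1 normal; order 34: 1/1 normal.
Total normal subgroups: 3.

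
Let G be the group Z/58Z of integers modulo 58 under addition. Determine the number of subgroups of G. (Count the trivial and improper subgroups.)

Subgroups of the cyclic group Z/58Z correspond bijectively to divisors of 58.
Divisors of 58: 1, 2, 29, 58.
So Z/58Z has 4 subgroups.

4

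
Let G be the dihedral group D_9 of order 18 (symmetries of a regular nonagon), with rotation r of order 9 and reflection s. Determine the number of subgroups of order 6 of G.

|G| = 18 and 6 | 18, so subgroups of order 6 are possible by Lagrange.
The subgroups of order 6 are: {e, r^3, r^6, r^2s, r^5s, r^8s}; {e, r^3, r^6, s, r^3s, r^6s}; {e, r^3, r^6, rs, r^4s, r^7s}.
So G has 3 subgroups of order 6.

3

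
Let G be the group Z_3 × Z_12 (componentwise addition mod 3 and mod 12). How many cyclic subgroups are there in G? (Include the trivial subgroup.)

15

Each element a generates a cyclic subgroup ⟨a⟩; distinct elements may generate the same one (a cyclic group of order d has φ(d) generators).
Cyclic subgroups by order — order 1: 1; order 2: 1; order 3: 4; order 4: 1; order 6: 4; order 12: 4.
Total: 15.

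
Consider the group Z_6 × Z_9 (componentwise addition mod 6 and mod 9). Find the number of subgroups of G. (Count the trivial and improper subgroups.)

20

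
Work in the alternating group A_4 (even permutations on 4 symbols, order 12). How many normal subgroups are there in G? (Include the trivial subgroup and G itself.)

3

G has 10 subgroups. Checking conjugation-invariance by order — order 1: 1/1 normal; order 2: 0/3 normal; order 3: 0/4 normal; order 4: 1/1 normal; order 12: 1/1 normal.
Total normal subgroups: 3.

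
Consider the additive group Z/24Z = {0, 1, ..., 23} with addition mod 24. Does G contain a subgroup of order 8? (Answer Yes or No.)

8 | 24. A subgroup of order 8 is {0, 3, 6, 9, 12, 15, 18, 21}.

Yes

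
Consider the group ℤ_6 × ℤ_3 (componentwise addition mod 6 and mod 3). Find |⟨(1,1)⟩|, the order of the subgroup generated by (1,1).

The order of (1,1) in Z_6 × Z_3 is lcm(ord(1) in Z_6, ord(1) in Z_3).
ord(1) = 6 and ord(1) = 3, so |⟨(1,1)⟩| = lcm(6, 3) = 6.

6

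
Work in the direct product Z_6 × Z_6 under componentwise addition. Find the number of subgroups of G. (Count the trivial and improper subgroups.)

30

|G| = 36, so by Lagrange every subgroup order divides 36. Divisors: 1, 2, 3, 4, 6, 9, 12, 18, 36.
Subgroups by order — order 1: 1; order 2: 3; order 3: 4; order 4: 1; order 6: 12; order 9: 1; order 12: 4; order 18: 3; order 36: 1.
Total: 1 + 3 + 4 + 1 + 12 + 1 + 4 + 3 + 1 = 30.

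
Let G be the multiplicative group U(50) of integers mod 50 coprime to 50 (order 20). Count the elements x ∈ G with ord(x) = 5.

The elements of order 5 are: 11, 21, 31, 41.
That's 4.

4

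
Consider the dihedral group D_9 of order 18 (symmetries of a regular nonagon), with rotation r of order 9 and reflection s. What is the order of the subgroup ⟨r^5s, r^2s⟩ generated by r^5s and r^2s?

|⟨r^5s⟩| = 2 and |⟨r^2s⟩| = 2, so |H| is a multiple of lcm(2, 2) = 2 and divides |G| = 18.
Closing under the operation: H = {e, r^3, r^6, r^2s, r^5s, r^8s}, so |H| = 6.

6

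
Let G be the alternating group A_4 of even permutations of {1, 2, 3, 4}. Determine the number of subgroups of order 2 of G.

|G| = 12 and 2 | 12, so subgroups of order 2 are possible by Lagrange.
The subgroups of order 2 are: {e, (1 2)(3 4)}; {e, (1 3)(2 4)}; {e, (1 4)(2 3)}.
So G has 3 subgroups of order 2.

3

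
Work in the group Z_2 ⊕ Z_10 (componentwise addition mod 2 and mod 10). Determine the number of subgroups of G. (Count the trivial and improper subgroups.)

10

|G| = 20, so by Lagrange every subgroup order divides 20. Divisors: 1, 2, 4, 5, 10, 20.
Subgroups by order — order 1: 1; order 2: 3; order 4: 1; order 5: 1; order 10: 3; order 20: 1.
Total: 1 + 3 + 1 + 1 + 3 + 1 = 10.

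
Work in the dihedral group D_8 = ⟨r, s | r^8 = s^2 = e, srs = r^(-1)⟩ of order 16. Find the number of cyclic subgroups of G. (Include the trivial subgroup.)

12

Group the elements of G by the cyclic subgroup they generate; each cyclic subgroup of order d accounts for φ(d) elements.
Cyclic subgroups by order — order 1: 1; order 2: 9; order 4: 1; order 8: 1.
Total: 12.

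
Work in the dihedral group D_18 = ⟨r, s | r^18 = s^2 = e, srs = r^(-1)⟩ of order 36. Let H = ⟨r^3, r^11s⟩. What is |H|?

12

|⟨r^3⟩| = 6 and |⟨r^11s⟩| = 2, so |H| is a multiple of lcm(6, 2) = 6 and divides |G| = 36.
Closing under the operation: H = {e, r^3, r^6, r^9, r^12, r^15, r^2s, r^5s, r^8s, r^11s, r^14s, r^17s}, so |H| = 12.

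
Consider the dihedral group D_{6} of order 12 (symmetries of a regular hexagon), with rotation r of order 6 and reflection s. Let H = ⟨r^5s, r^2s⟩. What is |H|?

|⟨r^5s⟩| = 2 and |⟨r^2s⟩| = 2, so |H| is a multiple of lcm(2, 2) = 2 and divides |G| = 12.
Closing under the operation: H = {e, r^3, r^2s, r^5s}, so |H| = 4.

4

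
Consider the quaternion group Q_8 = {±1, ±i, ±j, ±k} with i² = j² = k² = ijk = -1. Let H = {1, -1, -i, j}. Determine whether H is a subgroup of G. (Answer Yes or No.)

No

-i ∈ H but its inverse i ∉ H, so H is not a subgroup.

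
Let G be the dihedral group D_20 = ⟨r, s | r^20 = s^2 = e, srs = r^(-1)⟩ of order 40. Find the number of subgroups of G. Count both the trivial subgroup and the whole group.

|G| = 40, so by Lagrange every subgroup order divides 40. Divisors: 1, 2, 4, 5, 8, 10, 20, 40.
Subgroups by order — order 1: 1; order 2: 21; order 4: 11; order 5: 1; order 8: 5; order 10: 5; order 20: 3; order 40: 1.
Total: 1 + 21 + 11 + 1 + 5 + 5 + 3 + 1 = 48.

48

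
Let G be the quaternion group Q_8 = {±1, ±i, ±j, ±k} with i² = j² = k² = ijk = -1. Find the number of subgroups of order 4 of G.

3

|G| = 8 and 4 | 8, so subgroups of order 4 are possible by Lagrange.
The subgroups of order 4 are: {1, -1, i, -i}; {1, -1, j, -j}; {1, -1, k, -k}.
So G has 3 subgroups of order 4.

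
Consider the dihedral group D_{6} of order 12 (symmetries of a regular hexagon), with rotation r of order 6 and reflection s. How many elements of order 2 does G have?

7

The elements of order 2 are: r^3, s, rs, r^2s, r^3s, r^4s, r^5s.
That's 7.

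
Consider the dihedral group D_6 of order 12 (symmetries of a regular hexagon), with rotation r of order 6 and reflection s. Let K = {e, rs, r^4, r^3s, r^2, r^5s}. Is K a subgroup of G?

|K| = 6 divides |G| = 12, consistent with Lagrange.
K contains the identity, every element's inverse is in K, and K is closed under ·: it is a subgroup.

Yes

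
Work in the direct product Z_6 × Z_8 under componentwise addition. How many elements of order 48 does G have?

An element (a,b) has order lcm(ord(a), ord(b)); count pairs with lcm equal to 48.
Enumerating gives 0 such elements.

0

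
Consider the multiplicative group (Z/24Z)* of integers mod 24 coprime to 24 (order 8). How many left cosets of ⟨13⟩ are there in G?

|⟨13⟩| = 2 and |G| = 8.
By Lagrange, [G : H] = |G|/|H| = 8/2 = 4.

4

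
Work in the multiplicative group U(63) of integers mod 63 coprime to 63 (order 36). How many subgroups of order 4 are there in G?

|G| = 36 and 4 | 36, so subgroups of order 4 are possible by Lagrange.
The subgroups of order 4 are: {1, 8, 55, 62}.
So G has 1 subgroup of order 4.

1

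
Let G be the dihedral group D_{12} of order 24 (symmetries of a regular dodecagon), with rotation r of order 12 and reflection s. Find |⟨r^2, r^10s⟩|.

12

|⟨r^2⟩| = 6 and |⟨r^10s⟩| = 2, so |H| is a multiple of lcm(6, 2) = 6 and divides |G| = 24.
Closing under the operation: H = {e, r^2, r^4, r^6, r^8, r^10, s, r^2s, r^4s, r^6s, r^8s, r^10s}, so |H| = 12.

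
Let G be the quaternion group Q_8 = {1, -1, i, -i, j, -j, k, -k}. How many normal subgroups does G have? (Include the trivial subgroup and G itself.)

6

G has 6 subgroups. Checking conjugation-invariance by order — order 1: 1/1 normal; order 2: 1/1 normal; order 4: 3/3 normal; order 8: 1/1 normal.
Total normal subgroups: 6.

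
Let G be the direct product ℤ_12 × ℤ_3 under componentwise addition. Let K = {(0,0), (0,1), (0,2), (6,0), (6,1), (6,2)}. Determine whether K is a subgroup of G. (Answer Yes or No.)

Yes

|K| = 6 divides |G| = 36, consistent with Lagrange.
K contains the identity, every element's inverse is in K, and K is closed under +: it is a subgroup.
In fact K = ⟨(6,2)⟩.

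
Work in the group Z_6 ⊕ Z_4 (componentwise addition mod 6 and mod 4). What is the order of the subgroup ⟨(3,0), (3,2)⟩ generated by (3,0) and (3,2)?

|⟨(3,0)⟩| = 2 and |⟨(3,2)⟩| = 2, so |H| is a multiple of lcm(2, 2) = 2 and divides |G| = 24.
Closing under the operation: H = {(0,0), (0,2), (3,0), (3,2)}, so |H| = 4.

4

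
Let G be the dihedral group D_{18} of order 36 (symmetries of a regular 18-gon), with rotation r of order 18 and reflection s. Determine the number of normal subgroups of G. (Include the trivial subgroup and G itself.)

G has 45 subgroups. Checking conjugation-invariance by order — order 1: 1/1 normal; order 2: 1/19 normal; order 3: 1/1 normal; order 4: 0/9 normal; order 6: 1/7 normal; order 9: 1/1 normal; order 12: 0/3 normal; order 18: 3/3 normal; order 36: 1/1 normal.
Total normal subgroups: 9.

9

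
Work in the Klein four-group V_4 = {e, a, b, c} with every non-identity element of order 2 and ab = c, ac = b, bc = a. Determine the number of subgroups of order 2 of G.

|G| = 4 and 2 | 4, so subgroups of order 2 are possible by Lagrange.
The subgroups of order 2 are: {e, a}; {e, b}; {e, c}.
So G has 3 subgroups of order 2.

3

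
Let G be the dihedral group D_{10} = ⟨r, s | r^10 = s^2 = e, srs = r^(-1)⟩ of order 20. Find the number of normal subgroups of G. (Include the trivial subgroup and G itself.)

7

G has 22 subgroups. Checking conjugation-invariance by order — order 1: 1/1 normal; order 2: 1/11 normal; order 4: 0/5 normal; order 5: 1/1 normal; order 10: 3/3 normal; order 20: 1/1 normal.
Total normal subgroups: 7.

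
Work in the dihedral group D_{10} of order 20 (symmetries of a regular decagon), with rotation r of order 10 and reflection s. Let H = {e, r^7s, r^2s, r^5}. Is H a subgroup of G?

Yes

|H| = 4 divides |G| = 20, consistent with Lagrange.
H contains the identity, every element's inverse is in H, and H is closed under ·: it is a subgroup.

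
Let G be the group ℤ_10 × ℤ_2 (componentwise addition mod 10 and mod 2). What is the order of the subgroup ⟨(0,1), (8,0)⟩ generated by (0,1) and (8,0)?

|⟨(0,1)⟩| = 2 and |⟨(8,0)⟩| = 5, so |H| is a multiple of lcm(2, 5) = 10 and divides |G| = 20.
Closing under the operation: H = {(0,0), (0,1), (2,0), (2,1), (4,0), (4,1), (6,0), (6,1), (8,0), (8,1)}, so |H| = 10.

10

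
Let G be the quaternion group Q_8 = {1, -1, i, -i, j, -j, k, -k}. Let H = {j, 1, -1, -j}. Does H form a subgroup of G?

Yes

|H| = 4 divides |G| = 8, consistent with Lagrange.
H contains the identity, every element's inverse is in H, and H is closed under ·: it is a subgroup.
In fact H = ⟨j⟩.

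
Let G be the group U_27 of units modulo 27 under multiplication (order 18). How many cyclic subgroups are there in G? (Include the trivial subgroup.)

6

Group the elements of G by the cyclic subgroup they generate; each cyclic subgroup of order d accounts for φ(d) elements.
Cyclic subgroups by order — order 1: 1; order 2: 1; order 3: 1; order 6: 1; order 9: 1; order 18: 1.
Total: 6.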